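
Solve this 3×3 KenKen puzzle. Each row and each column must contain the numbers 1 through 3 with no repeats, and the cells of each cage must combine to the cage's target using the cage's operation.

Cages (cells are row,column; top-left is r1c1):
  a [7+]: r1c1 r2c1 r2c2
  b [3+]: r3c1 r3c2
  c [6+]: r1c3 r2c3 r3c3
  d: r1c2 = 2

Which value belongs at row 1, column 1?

Cage d is a single given cell, which forces r1c2 = 2.
2 is placed in column 2, so r2c2 = 3.
2 is placed in column 2, so r3c2 = 1.
2 is placed in row 1, so r1c1 = 3.
Row 1 already has 3, which forces r1c3 = 1.
Row 2 now contains 3, so r2c1 = 1.
1 is placed in column 3, which forces r2c3 = 2.
1 is placed in row 3; hence r3c1 = 2.
Column 3 now contains 2, so r3c3 = 3.
Filled in: 3 2 1 / 1 3 2 / 2 1 3.

3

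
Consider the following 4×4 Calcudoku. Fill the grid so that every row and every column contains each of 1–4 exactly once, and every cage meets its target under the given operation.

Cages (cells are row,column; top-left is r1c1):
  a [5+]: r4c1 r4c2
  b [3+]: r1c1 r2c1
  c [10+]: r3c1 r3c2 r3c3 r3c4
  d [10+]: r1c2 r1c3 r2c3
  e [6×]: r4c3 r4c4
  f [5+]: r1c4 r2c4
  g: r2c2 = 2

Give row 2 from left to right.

1 2 3 4

Cage g is a single given cell, which forces r2c2 = 2.
Cage b needs two cells with sum 3, leaving r1c1 = 2.
2 is placed in row 1; hence r1c3 = 4.
Row 1 now contains 4; hence r1c4 = 1.
2 is placed in row 2, which forces r2c1 = 1.
4 is placed in column 3; hence r2c3 = 3.
3 is placed in row 2, which forces r2c4 = 4.
Column 1 now contains 1; hence r4c1 = 4.
Column 3 already has 3, which forces r4c3 = 2.
2 is placed in row 4, leaving r4c4 = 3.
Row 1 now contains 4; hence r1c2 = 3.
4 is placed in column 1, which forces r3c1 = 3.
Cage c has sum 10, which forces r3c2 = 4.
Column 3 already has 2, which forces r3c3 = 1.
3 is placed in column 4, which forces r3c4 = 2.
Row 4 already has 3, so r4c2 = 1.
The full grid is 2 3 4 1 / 1 2 3 4 / 3 4 1 2 / 4 1 2 3.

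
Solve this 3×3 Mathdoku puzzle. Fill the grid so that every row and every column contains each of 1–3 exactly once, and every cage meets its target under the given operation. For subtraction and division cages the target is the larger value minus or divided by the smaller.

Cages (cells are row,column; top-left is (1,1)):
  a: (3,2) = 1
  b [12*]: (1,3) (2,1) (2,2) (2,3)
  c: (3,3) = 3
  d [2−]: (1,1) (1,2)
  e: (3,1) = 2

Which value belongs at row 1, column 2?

3

Cage b has product 12, which forces (1,3) = 2.
Cage e is given, so (3,1) = 2.
A is a freebie, so (3,2) = 1.
Cage c is a single given cell, which forces (3,3) = 3.
Cage d's pair has difference 2, so (1,1) = 1.
1 is placed in column 2, which forces (1,2) = 3.
Cage b needs product 12, which forces (2,1) = 3.
Cage b has product 12, so (2,2) = 2.
Column 3 already has 3, which forces (2,3) = 1.
The full grid is 1 3 2 / 3 2 1 / 2 1 3.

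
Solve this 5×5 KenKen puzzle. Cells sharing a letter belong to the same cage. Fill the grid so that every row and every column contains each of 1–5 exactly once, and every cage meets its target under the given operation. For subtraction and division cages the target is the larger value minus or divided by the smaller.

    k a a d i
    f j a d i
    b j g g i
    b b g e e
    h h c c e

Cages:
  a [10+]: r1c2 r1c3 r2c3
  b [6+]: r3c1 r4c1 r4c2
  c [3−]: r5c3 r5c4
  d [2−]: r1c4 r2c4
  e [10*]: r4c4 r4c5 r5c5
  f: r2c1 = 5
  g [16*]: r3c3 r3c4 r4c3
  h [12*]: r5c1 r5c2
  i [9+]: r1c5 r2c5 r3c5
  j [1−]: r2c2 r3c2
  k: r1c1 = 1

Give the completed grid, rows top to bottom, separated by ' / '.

Cage k is given, leaving r1c1 = 1.
F is a freebie, so r2c1 = 5.
The 3 cells of cage b must have sum 6, which forces r4c2 = 1.
Cage e has product 10, which forces r5c5 = 1.
Row 3 needs a 1, and only r3c3 is open for it.
The 3 cells of cage g must have product 16, which forces r3c4 = 4.
The 3 cells of cage g must have product 16; hence r4c3 = 4.
The only place for 4 in row 1 is r1c5.
In row 2, 1 can only go at r2c4, so r2c4 = 1.
The two cells of cage d must have difference 2, which forces r1c4 = 3.
Cage a has sum 10, which forces r2c3 = 3.
3 is placed in row 2, which forces r2c5 = 2.
Column 5 already has 2; hence r3c5 = 3.
Column 5 already has 2, so r4c5 = 5.
2 is placed in row 2; hence r2c2 = 4.
3 is placed in row 3, which forces r3c1 = 2.
Cage j's pair has difference 1, leaving r3c2 = 5.
The 3 cells of cage b must have sum 6, which forces r4c1 = 3.
Row 4 already has 5, so r4c4 = 2.
3 is placed in column 1, which forces r5c1 = 4.
Column 2 now contains 4, so r5c2 = 3.
Column 4 already has 2, so r5c4 = 5.
Column 2 now contains 5, which forces r1c2 = 2.
The 3 cells of cage a must have sum 10, leaving r1c3 = 5.
Row 5 now contains 5, which forces r5c3 = 2.

1 2 5 3 4 / 5 4 3 1 2 / 2 5 1 4 3 / 3 1 4 2 5 / 4 3 2 5 1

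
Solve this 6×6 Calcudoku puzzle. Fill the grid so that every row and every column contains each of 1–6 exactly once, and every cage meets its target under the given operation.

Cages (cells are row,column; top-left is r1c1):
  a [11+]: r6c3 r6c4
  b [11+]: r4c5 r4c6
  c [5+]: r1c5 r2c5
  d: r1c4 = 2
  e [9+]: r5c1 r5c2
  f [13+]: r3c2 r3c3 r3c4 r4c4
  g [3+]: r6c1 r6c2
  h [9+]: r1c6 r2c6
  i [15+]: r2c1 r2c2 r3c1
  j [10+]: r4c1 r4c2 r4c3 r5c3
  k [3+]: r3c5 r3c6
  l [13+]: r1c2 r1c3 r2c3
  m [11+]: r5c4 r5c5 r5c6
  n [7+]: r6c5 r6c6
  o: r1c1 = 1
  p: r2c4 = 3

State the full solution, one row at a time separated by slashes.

1 5 6 2 4 3 / 5 4 2 3 1 6 / 6 3 4 5 2 1 / 4 2 3 1 6 5 / 3 6 1 4 5 2 / 2 1 5 6 3 4

Cage o is given, leaving r1c1 = 1.
D is a freebie; hence r1c4 = 2.
Cage p is given, which forces r2c4 = 3.
1 is placed in column 1, which forces r6c1 = 2.
2 is placed in row 6, which forces r6c2 = 1.
The only place for 1 in row 2 is r2c5.
The two cells of cage c must have sum 5, so r1c5 = 4.
Column 5 already has 1; hence r3c5 = 2.
Cage k's pair has sum 3, leaving r3c6 = 1.
Column 5 already has 4, so r6c5 = 3.
Row 6 now contains 3, so r6c6 = 4.
The two cells of cage h must have sum 9, so r1c6 = 3.
Cage h needs two cells with sum 9, leaving r2c6 = 6.
The 4 cells of cage f must have sum 13, leaving r4c4 = 1.
Column 6 now contains 6; hence r4c6 = 5.
The 3 cells of cage m must have sum 11, so r5c4 = 4.
Cage m needs sum 11; hence r5c5 = 5.
The 3 cells of cage m must have sum 11, so r5c6 = 2.
Cage l needs sum 13, which forces r2c3 = 2.
The 3 cells of cage i must have sum 15, leaving r3c1 = 6.
Column 4 already has 4, which forces r3c4 = 5.
Row 4 now contains 5, leaving r4c5 = 6.
6 is placed in column 1, leaving r5c1 = 3.
3 is placed in row 5, so r5c2 = 6.
Cage j needs sum 10; hence r5c3 = 1.
5 is placed in column 4, so r6c4 = 6.
Column 2 now contains 6; hence r1c2 = 5.
Cage l has sum 13, leaving r1c3 = 6.
Column 2 now contains 5, which forces r2c2 = 4.
4 is placed in column 2, which forces r3c2 = 3.
Row 3 already has 3; hence r3c3 = 4.
3 is placed in column 1; hence r4c1 = 4.
Cage j needs sum 10, which forces r4c2 = 2.
Cage j needs sum 10; hence r4c3 = 3.
6 is placed in row 6, leaving r6c3 = 5.
Row 2 now contains 4, so r2c1 = 5.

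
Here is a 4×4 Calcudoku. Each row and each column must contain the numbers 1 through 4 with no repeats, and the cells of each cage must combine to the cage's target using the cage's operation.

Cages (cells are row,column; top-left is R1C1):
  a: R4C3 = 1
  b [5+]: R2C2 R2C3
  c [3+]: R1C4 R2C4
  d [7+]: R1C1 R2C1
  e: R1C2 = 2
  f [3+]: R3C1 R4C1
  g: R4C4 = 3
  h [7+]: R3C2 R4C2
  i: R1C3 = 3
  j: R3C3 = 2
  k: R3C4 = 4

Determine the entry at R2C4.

Cage e is given, leaving R1C2 = 2.
Cage i is given, which forces R1C3 = 3.
2 is placed in row 1, which forces R1C4 = 1.
Column 4 now contains 1, which forces R2C4 = 2.
Cage j is a single given cell, leaving R3C3 = 2.
Cage k is a single given cell, leaving R3C4 = 4.
Cage a is given, leaving R4C3 = 1.
Cage g is a single given cell, which forces R4C4 = 3.
Row 1 already has 3, which forces R1C1 = 4.
Cage d needs two cells with sum 7, leaving R2C1 = 3.
Cage b's pair has sum 5; hence R2C2 = 1.
Column 3 already has 1, leaving R2C3 = 4.
Row 3 now contains 2; hence R3C1 = 1.
4 is placed in row 3, so R3C2 = 3.
Row 4 now contains 1, which forces R4C1 = 2.
3 is placed in row 4; hence R4C2 = 4.
Filled in: 4 2 3 1 / 3 1 4 2 / 1 3 2 4 / 2 4 1 3.

2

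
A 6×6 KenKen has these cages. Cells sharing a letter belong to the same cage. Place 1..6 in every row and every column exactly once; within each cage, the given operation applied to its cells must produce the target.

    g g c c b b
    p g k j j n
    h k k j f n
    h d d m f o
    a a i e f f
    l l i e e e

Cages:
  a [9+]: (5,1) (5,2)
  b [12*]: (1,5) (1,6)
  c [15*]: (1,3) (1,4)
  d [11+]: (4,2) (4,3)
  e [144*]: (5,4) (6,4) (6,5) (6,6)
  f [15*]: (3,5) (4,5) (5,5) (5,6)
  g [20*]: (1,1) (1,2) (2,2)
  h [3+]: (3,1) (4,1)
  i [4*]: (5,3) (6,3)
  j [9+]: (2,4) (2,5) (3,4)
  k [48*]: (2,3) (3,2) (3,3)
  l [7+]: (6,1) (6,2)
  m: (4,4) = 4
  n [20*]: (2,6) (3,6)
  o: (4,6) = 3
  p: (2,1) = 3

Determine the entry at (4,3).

5

P is a freebie; hence (2,1) = 3.
Cage m is given; hence (4,4) = 4.
Cage o is given, which forces (4,6) = 3.
Cage f needs product 15, so (5,6) = 1.
1 is placed in row 5, leaving (5,3) = 4.
Cage i needs two cells with product 4, so (6,3) = 1.
The 3 cells of cage k must have product 48; hence (3,2) = 4.
Row 3 already has 4, so (3,6) = 5.
Cage a needs two cells with sum 9, which forces (5,1) = 6.
Cage a needs two cells with sum 9, leaving (5,2) = 3.
Row 5 now contains 3, leaving (5,4) = 2.
Row 5 now contains 3, leaving (5,5) = 5.
5 is placed in column 6, which forces (2,6) = 4.
Cage f has product 15, leaving (3,5) = 3.
Column 5 already has 5, so (4,5) = 1.
Column 6 already has 4, so (6,6) = 6.
Cage b needs two cells with product 12, so (1,5) = 6.
Column 6 now contains 6, which forces (1,6) = 2.
1 is placed in column 5, leaving (2,5) = 2.
The two cells of cage h must have sum 3; hence (3,1) = 1.
1 is placed in row 3, which forces (3,4) = 6.
Row 4 now contains 1, which forces (4,1) = 2.
Column 1 already has 2, so (6,1) = 5.
Row 6 already has 5, which forces (6,2) = 2.
Row 6 already has 6, so (6,4) = 3.
Row 6 already has 6, leaving (6,5) = 4.
2 is placed in row 1, so (1,1) = 4.
Cage c's pair has product 15, leaving (1,3) = 3.
Column 4 already has 3, which forces (1,4) = 5.
Row 2 already has 2, so (2,3) = 6.
Column 4 now contains 6; hence (2,4) = 1.
Row 3 already has 6, which forces (3,3) = 2.
Column 3 already has 6, which forces (4,3) = 5.
Row 1 now contains 5, so (1,2) = 1.
Row 2 already has 1, which forces (2,2) = 5.
Row 4 now contains 5, so (4,2) = 6.
The full grid is 4 1 3 5 6 2 / 3 5 6 1 2 4 / 1 4 2 6 3 5 / 2 6 5 4 1 3 / 6 3 4 2 5 1 / 5 2 1 3 4 6.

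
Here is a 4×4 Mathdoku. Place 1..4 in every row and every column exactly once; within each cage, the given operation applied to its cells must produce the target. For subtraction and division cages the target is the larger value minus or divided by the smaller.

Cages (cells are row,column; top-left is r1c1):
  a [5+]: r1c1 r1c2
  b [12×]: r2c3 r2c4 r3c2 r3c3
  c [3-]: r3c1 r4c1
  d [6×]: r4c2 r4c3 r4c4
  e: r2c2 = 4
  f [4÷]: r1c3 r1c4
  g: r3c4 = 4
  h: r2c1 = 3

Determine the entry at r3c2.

2

H is a freebie, so r2c1 = 3.
Cage e is a single given cell, so r2c2 = 4.
G is a freebie, which forces r3c4 = 4.
Cage f's pair has quotient 4; hence r1c3 = 4.
Column 4 now contains 4, which forces r1c4 = 1.
Column 4 already has 1, leaving r2c4 = 2.
Row 3 already has 4; hence r3c1 = 1.
Cage c's pair has difference 3, leaving r4c1 = 4.
2 is placed in column 4, leaving r4c4 = 3.
Row 1 already has 4; hence r1c1 = 2.
Row 1 now contains 1, which forces r1c2 = 3.
Row 2 now contains 2, so r2c3 = 1.
Column 2 already has 3, so r3c2 = 2.
Row 3 now contains 2, which forces r3c3 = 3.
Column 2 already has 2, leaving r4c2 = 1.
Column 3 now contains 1; hence r4c3 = 2.
Completed grid: 2 3 4 1 / 3 4 1 2 / 1 2 3 4 / 4 1 2 3.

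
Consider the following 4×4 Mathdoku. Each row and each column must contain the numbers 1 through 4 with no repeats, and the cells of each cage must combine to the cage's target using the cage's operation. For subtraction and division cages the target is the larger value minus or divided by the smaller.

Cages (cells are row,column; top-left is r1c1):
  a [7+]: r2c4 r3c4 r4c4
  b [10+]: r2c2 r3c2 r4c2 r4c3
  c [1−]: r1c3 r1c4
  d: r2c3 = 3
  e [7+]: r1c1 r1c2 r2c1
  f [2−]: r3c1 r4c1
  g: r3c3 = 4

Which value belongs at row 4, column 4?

4

D is a freebie, so r2c3 = 3.
G is a freebie, so r3c3 = 4.
In column 4, 3 can only go at r1c4, so r1c4 = 3.
The two cells of cage c must have difference 1, leaving r1c3 = 2.
Column 3 now contains 2; hence r4c3 = 1.
Cage e has sum 7, so r2c1 = 2.
Row 2 already has 2, which forces r2c2 = 4.
4 is placed in row 2; hence r2c4 = 1.
Column 1 now contains 2; hence r3c1 = 1.
Column 4 now contains 1; hence r3c4 = 2.
2 is placed in column 4, leaving r4c4 = 4.
1 is placed in column 1; hence r1c1 = 4.
4 is placed in column 2, so r1c2 = 1.
Row 3 now contains 2, which forces r3c2 = 3.
4 is placed in row 4, so r4c1 = 3.
Cage b has sum 10, leaving r4c2 = 2.
The full grid is 4 1 2 3 / 2 4 3 1 / 1 3 4 2 / 3 2 1 4.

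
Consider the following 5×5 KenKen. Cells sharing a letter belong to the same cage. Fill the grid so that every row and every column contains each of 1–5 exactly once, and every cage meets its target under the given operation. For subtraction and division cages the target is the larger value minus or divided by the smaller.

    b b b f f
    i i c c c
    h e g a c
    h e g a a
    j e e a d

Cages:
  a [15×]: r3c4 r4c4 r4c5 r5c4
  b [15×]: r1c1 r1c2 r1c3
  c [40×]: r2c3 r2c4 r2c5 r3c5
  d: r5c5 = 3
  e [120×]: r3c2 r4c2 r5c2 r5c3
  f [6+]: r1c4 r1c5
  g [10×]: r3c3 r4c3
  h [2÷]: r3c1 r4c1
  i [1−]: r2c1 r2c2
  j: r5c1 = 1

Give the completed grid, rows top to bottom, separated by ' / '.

5 1 3 4 2 / 3 4 1 2 5 / 2 3 5 1 4 / 4 5 2 3 1 / 1 2 4 5 3

Cage a has product 15; hence r4c5 = 1.
Cage j is a single given cell, which forces r5c1 = 1.
D is a freebie, which forces r5c5 = 3.
Cage a has product 15; hence r3c4 = 1.
Cage a needs product 15, so r4c4 = 3.
3 is placed in row 5, leaving r5c4 = 5.
The 4 cells of cage c must have product 40, so r2c3 = 1.
The 4 cells of cage e must have product 120, leaving r3c2 = 3.
Cage e has product 120; hence r4c2 = 5.
5 is placed in row 4, which forces r4c3 = 2.
Column 3 already has 2, leaving r5c3 = 4.
Column 2 now contains 5, so r1c2 = 1.
The two cells of cage h must have quotient 2, leaving r3c1 = 2.
Column 3 already has 2, leaving r3c3 = 5.
Row 3 already has 5; hence r3c5 = 4.
2 is placed in row 4, so r4c1 = 4.
Row 5 now contains 4, so r5c2 = 2.
Cage b needs product 15; hence r1c1 = 5.
5 is placed in column 3, which forces r1c3 = 3.
Cage f needs two cells with sum 6, which forces r1c4 = 4.
Column 5 already has 4, so r1c5 = 2.
Column 1 now contains 5; hence r2c1 = 3.
Column 2 now contains 2, which forces r2c2 = 4.
Cage c has product 40, which forces r2c4 = 2.
The 4 cells of cage c must have product 40; hence r2c5 = 5.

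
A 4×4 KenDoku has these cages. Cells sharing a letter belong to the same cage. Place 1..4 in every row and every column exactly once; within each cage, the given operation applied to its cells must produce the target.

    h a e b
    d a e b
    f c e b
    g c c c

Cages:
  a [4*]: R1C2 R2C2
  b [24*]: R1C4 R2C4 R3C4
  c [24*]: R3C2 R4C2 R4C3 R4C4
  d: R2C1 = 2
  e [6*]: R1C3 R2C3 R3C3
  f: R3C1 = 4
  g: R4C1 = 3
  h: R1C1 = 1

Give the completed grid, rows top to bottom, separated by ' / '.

1 4 2 3 / 2 1 3 4 / 4 3 1 2 / 3 2 4 1

Cage h is given, leaving R1C1 = 1.
1 is placed in row 1, leaving R1C2 = 4.
Cage d is given, which forces R2C1 = 2.
Column 2 already has 4, leaving R2C2 = 1.
Row 2 already has 1; hence R2C3 = 3.
Row 2 already has 3, which forces R2C4 = 4.
Cage f is a single given cell, leaving R3C1 = 4.
G is a freebie; hence R4C1 = 3.
Row 4 already has 3, leaving R4C2 = 2.
Row 4 now contains 2, leaving R4C4 = 1.
Column 3 already has 3, so R1C3 = 2.
Row 1 now contains 2; hence R1C4 = 3.
Column 2 now contains 2, which forces R3C2 = 3.
Cage e needs product 6, which forces R3C3 = 1.
Column 4 already has 3; hence R3C4 = 2.
Row 4 already has 1, so R4C3 = 4.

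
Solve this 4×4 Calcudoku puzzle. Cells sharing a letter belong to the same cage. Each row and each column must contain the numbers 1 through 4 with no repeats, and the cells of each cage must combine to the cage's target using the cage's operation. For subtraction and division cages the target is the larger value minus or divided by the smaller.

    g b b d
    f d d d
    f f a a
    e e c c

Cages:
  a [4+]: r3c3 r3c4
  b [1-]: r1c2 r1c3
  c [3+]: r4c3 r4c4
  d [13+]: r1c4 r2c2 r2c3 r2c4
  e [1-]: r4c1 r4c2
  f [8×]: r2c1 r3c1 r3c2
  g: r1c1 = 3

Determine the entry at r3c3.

3

G is a freebie, which forces r1c1 = 3.
Cage d needs sum 13; hence r1c4 = 4.
In row 2, 1 can only go at r2c1, so r2c1 = 1.
The only place for 3 in row 4 is r4c2.
Row 4 needs a 4, and only r4c1 is open for it.
Column 1 already has 4, leaving r3c1 = 2.
The 3 cells of cage f must have product 8, leaving r3c2 = 4.
4 is placed in column 2; hence r2c2 = 2.
The 4 cells of cage d must have sum 13, which forces r2c3 = 4.
The 4 cells of cage d must have sum 13, which forces r2c4 = 3.
Column 4 already has 3, so r3c4 = 1.
Column 4 now contains 1, which forces r4c4 = 2.
Column 2 now contains 2, leaving r1c2 = 1.
The two cells of cage b must have difference 1, leaving r1c3 = 2.
Row 3 already has 1, leaving r3c3 = 3.
Row 4 now contains 2, so r4c3 = 1.
Completed grid: 3 1 2 4 / 1 2 4 3 / 2 4 3 1 / 4 3 1 2.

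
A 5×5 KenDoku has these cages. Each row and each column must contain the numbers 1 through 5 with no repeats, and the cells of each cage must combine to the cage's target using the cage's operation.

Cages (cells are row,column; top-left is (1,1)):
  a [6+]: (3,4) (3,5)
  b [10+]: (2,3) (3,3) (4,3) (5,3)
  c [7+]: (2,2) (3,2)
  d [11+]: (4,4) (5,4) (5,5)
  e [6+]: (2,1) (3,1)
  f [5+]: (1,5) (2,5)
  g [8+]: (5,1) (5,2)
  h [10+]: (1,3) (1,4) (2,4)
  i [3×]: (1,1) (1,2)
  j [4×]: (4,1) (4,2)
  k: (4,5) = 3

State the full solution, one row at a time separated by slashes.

3 1 5 2 4 / 2 5 4 3 1 / 4 2 3 1 5 / 1 4 2 5 3 / 5 3 1 4 2

Cage k is given, leaving (4,5) = 3.
The only place for 5 in row 4 is (4,4).
The only place for 2 in row 1 is (1,4).
In row 1, 5 can only go at (1,3), so (1,3) = 5.
The 3 cells of cage h must have sum 10, which forces (2,4) = 3.
The only place for 4 in row 1 is (1,5).
4 is placed in column 5, so (2,5) = 1.
The only place for 2 in row 4 is (4,3).
Column 3 now contains 2, leaving (2,3) = 4.
In row 3, 3 can only go at (3,3), so (3,3) = 3.
Column 3 now contains 3, which forces (5,3) = 1.
Row 5 now contains 1, leaving (5,4) = 4.
4 is placed in column 4, so (3,4) = 1.
Cage a's pair has sum 6, which forces (3,5) = 5.
Cage d needs sum 11, so (5,5) = 2.
Cage e needs two cells with sum 6, which forces (2,1) = 2.
Cage c's pair has sum 7; hence (2,2) = 5.
1 is placed in row 3, so (3,1) = 4.
5 is placed in row 3, which forces (3,2) = 2.
Column 1 already has 4, so (4,1) = 1.
1 is placed in row 4, which forces (4,2) = 4.
Column 2 already has 5, leaving (5,2) = 3.
Column 1 now contains 1, which forces (1,1) = 3.
3 is placed in column 2, so (1,2) = 1.
Row 5 already has 3; hence (5,1) = 5.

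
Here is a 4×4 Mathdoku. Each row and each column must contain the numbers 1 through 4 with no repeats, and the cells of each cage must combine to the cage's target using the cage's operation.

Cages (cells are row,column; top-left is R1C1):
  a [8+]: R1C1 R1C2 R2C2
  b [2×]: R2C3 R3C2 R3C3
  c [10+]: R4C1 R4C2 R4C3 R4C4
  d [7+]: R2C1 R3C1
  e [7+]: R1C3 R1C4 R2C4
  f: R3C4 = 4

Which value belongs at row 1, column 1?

2

Cage b needs product 2; hence R2C3 = 1.
Cage b has product 2; hence R3C2 = 1.
Cage b needs product 2, leaving R3C3 = 2.
Cage f is given, which forces R3C4 = 4.
The 3 cells of cage e must have sum 7, which forces R1C4 = 1.
Cage d needs two cells with sum 7, leaving R2C1 = 4.
4 is placed in row 3, which forces R3C1 = 3.
Column 1 already has 3, leaving R1C1 = 2.
The 3 cells of cage a must have sum 8, so R1C2 = 4.
4 is placed in row 1, so R1C3 = 3.
The 3 cells of cage a must have sum 8, leaving R2C2 = 2.
Row 2 now contains 2, so R2C4 = 3.
The 4 cells of cage c must have sum 10; hence R4C1 = 1.
2 is placed in column 2, which forces R4C2 = 3.
Column 3 already has 3, leaving R4C3 = 4.
Column 4 already has 3, leaving R4C4 = 2.
Filled in: 2 4 3 1 / 4 2 1 3 / 3 1 2 4 / 1 3 4 2.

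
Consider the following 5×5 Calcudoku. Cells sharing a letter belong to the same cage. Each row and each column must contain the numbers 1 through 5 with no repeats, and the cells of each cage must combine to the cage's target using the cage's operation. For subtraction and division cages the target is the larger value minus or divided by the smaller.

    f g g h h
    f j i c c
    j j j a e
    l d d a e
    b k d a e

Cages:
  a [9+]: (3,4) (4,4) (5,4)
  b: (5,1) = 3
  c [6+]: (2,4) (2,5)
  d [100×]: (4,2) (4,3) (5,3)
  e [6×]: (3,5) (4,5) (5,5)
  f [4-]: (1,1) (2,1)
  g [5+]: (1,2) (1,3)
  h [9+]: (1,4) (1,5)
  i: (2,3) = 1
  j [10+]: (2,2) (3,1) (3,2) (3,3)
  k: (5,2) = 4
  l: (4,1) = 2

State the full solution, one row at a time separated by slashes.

Cage i is given, which forces (2,3) = 1.
Cage l is a single given cell; hence (4,1) = 2.
Cage d has product 100, which forces (4,2) = 5.
Cage d needs product 100; hence (4,3) = 4.
Cage b is a single given cell, leaving (5,1) = 3.
Cage k is given, leaving (5,2) = 4.
The 3 cells of cage d must have product 100, so (5,3) = 5.
Cage f needs two cells with difference 4, so (1,1) = 1.
Row 2 already has 1; hence (2,1) = 5.
Column 1 already has 5, which forces (3,1) = 4.
Cage j has sum 10, so (3,2) = 1.
Row 3 already has 4, so (3,4) = 5.
The 3 cells of cage a must have sum 9; hence (4,4) = 3.
Row 4 already has 3, which forces (4,5) = 1.
1 is placed in column 5; hence (5,5) = 2.
Column 4 already has 5, leaving (1,4) = 4.
The two cells of cage h must have sum 9, which forces (1,5) = 5.
Cage c needs two cells with sum 6, leaving (2,4) = 2.
2 is placed in column 5, so (2,5) = 4.
2 is placed in column 5, leaving (3,5) = 3.
Row 5 now contains 2; hence (5,4) = 1.
2 is placed in row 2, leaving (2,2) = 3.
Row 3 now contains 3, so (3,3) = 2.
Column 2 now contains 3, leaving (1,2) = 2.
Column 3 now contains 2; hence (1,3) = 3.

1 2 3 4 5 / 5 3 1 2 4 / 4 1 2 5 3 / 2 5 4 3 1 / 3 4 5 1 2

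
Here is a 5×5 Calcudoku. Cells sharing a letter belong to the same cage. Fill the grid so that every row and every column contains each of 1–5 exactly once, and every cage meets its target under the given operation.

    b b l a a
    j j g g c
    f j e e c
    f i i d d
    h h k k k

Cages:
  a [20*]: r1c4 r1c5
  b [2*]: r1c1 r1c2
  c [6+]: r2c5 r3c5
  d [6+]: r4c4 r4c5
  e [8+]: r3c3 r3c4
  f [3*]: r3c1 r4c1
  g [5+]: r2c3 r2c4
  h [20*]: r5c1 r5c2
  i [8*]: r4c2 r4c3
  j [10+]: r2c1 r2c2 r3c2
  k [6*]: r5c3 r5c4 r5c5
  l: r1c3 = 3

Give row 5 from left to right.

4 5 1 2 3

Cage l is given, so r1c3 = 3.
Column 3 already has 3, so r3c3 = 5.
5 is placed in row 3; hence r3c4 = 3.
Row 3 now contains 3, leaving r3c1 = 1.
The two cells of cage f must have product 3, leaving r4c1 = 3.
The 3 cells of cage k must have product 6; hence r5c5 = 3.
Column 1 already has 1, so r1c1 = 2.
Cage b's pair has product 2, leaving r1c2 = 1.
The only place for 3 in row 2 is r2c2.
Cage j needs sum 10; hence r2c1 = 5.
Cage j needs sum 10, so r3c2 = 2.
Row 3 already has 2, so r3c5 = 4.
2 is placed in column 2, so r4c2 = 4.
4 is placed in row 4, which forces r4c3 = 2.
5 is placed in column 1, which forces r5c1 = 4.
Column 2 already has 4, which forces r5c2 = 5.
2 is placed in column 3, leaving r5c3 = 1.
1 is placed in row 5; hence r5c4 = 2.
The two cells of cage a must have product 20; hence r1c4 = 4.
Column 5 already has 4, so r1c5 = 5.
Column 3 now contains 1, leaving r2c3 = 4.
Cage g's pair has sum 5; hence r2c4 = 1.
Column 5 already has 4, leaving r2c5 = 2.
Column 4 already has 1, leaving r4c4 = 5.
Column 5 now contains 5; hence r4c5 = 1.
The full grid is 2 1 3 4 5 / 5 3 4 1 2 / 1 2 5 3 4 / 3 4 2 5 1 / 4 5 1 2 3.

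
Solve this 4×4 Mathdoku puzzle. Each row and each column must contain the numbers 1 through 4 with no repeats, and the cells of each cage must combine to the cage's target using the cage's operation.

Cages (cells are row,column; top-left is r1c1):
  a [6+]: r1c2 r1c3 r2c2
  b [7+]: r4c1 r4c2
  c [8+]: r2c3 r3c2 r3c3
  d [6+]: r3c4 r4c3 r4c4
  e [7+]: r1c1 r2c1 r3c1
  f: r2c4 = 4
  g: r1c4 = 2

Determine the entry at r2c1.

1

Cage g is a single given cell, so r1c4 = 2.
F is a freebie, which forces r2c4 = 4.
Cage d has sum 6, so r4c3 = 2.
Row 2 needs a 3, and only r2c3 is open for it.
Column 3 now contains 3, so r1c3 = 1.
1 is placed in column 3, leaving r3c3 = 4.
Row 1 already has 1, which forces r1c1 = 4.
Row 1 now contains 4, which forces r1c2 = 3.
Row 3 now contains 4; hence r3c2 = 1.
Row 3 already has 1; hence r3c4 = 3.
Column 1 already has 4, which forces r4c1 = 3.
Column 2 now contains 3, which forces r4c2 = 4.
3 is placed in column 4; hence r4c4 = 1.
Cage e has sum 7; hence r2c1 = 1.
1 is placed in column 2; hence r2c2 = 2.
Row 3 already has 1, so r3c1 = 2.
Completed grid: 4 3 1 2 / 1 2 3 4 / 2 1 4 3 / 3 4 2 1.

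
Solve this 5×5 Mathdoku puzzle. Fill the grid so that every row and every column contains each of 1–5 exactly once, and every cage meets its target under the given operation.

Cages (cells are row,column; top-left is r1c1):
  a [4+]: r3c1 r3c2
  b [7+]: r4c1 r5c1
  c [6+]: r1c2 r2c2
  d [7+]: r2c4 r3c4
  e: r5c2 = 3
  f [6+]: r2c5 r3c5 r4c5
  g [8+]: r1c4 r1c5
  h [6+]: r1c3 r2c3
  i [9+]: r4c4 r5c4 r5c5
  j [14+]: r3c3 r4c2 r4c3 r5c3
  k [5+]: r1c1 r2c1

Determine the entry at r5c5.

Cage e is a single given cell, so r5c2 = 3.
The two cells of cage a must have sum 4, leaving r3c1 = 3.
Column 2 already has 3; hence r3c2 = 1.
Row 3 already has 1, so r3c5 = 2.
In row 2, 5 can only go at r2c3, so r2c3 = 5.
The two cells of cage h must have sum 6, leaving r1c3 = 1.
5 is placed in column 3, so r3c3 = 4.
Row 3 already has 4; hence r3c4 = 5.
Cage j has sum 14; hence r4c2 = 5.
Cage j has sum 14, leaving r4c3 = 3.
Row 4 already has 3, which forces r4c4 = 4.
Row 4 already has 3, leaving r4c5 = 1.
The 4 cells of cage j must have sum 14, leaving r5c3 = 2.
Row 5 already has 2; hence r5c4 = 1.
Row 1 already has 1, leaving r1c1 = 4.
Row 1 now contains 4, so r1c2 = 2.
5 is placed in column 4, so r1c4 = 3.
Cage g's pair has sum 8, leaving r1c5 = 5.
Cage k needs two cells with sum 5, so r2c1 = 1.
Column 2 already has 2, leaving r2c2 = 4.
Cage d's pair has sum 7; hence r2c4 = 2.
1 is placed in column 5; hence r2c5 = 3.
5 is placed in row 4; hence r4c1 = 2.
Row 5 already has 2, so r5c1 = 5.
Cage i has sum 9, leaving r5c5 = 4.
Completed grid: 4 2 1 3 5 / 1 4 5 2 3 / 3 1 4 5 2 / 2 5 3 4 1 / 5 3 2 1 4.

4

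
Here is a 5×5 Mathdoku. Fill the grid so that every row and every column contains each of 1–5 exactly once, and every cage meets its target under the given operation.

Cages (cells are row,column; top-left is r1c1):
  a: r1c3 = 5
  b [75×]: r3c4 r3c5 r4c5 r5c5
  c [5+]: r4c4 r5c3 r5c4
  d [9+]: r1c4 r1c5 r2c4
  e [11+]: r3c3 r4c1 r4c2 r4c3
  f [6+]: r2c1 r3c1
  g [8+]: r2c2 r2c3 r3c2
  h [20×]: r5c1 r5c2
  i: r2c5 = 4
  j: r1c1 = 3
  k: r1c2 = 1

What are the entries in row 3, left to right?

Cage j is a single given cell, so r1c1 = 3.
K is a freebie, which forces r1c2 = 1.
Cage a is given, leaving r1c3 = 5.
Cage i is a single given cell, which forces r2c5 = 4.
Cage b has product 75; hence r3c4 = 5.
The 3 cells of cage d must have sum 9, which forces r1c4 = 4.
Column 5 already has 4; hence r1c5 = 2.
Cage d needs sum 9, so r2c4 = 3.
Column 4 now contains 3, which forces r5c4 = 1.
Cage g has sum 8; hence r2c2 = 5.
Row 2 already has 3, which forces r2c3 = 1.
Cage g has sum 8; hence r3c2 = 2.
1 is placed in column 4, which forces r4c4 = 2.
Column 2 now contains 5, so r5c2 = 4.
Row 5 already has 1, so r5c3 = 2.
5 is placed in row 2, leaving r2c1 = 2.
The two cells of cage f must have sum 6, which forces r3c1 = 4.
Cage e has sum 11, so r3c3 = 3.
Row 3 already has 3, so r3c5 = 1.
Cage e needs sum 11, leaving r4c1 = 1.
4 is placed in column 2; hence r4c2 = 3.
Cage e has sum 11, leaving r4c3 = 4.
3 is placed in row 4, leaving r4c5 = 5.
Row 5 already has 4, which forces r5c1 = 5.
5 is placed in column 5, which forces r5c5 = 3.
Completed grid: 3 1 5 4 2 / 2 5 1 3 4 / 4 2 3 5 1 / 1 3 4 2 5 / 5 4 2 1 3.

4 2 3 5 1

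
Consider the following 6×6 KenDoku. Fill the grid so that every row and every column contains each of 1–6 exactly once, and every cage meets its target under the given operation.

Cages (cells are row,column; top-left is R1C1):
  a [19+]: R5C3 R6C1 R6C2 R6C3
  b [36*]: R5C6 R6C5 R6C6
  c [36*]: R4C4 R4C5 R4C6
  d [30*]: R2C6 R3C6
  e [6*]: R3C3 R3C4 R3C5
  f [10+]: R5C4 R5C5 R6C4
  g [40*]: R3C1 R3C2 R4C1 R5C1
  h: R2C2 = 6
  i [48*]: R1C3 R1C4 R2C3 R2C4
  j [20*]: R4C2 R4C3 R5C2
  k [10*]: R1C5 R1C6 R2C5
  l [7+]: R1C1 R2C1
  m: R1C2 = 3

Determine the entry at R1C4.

6

M is a freebie, so R1C2 = 3.
Cage h is a single given cell; hence R2C2 = 6.
Row 2 now contains 6, so R2C6 = 5.
5 is placed in column 6, leaving R3C6 = 6.
The 3 cells of cage k must have product 10; hence R1C5 = 5.
The only place for 1 in row 6 is R6C4.
In column 4, 5 can only go at R5C4, so R5C4 = 5.
The 3 cells of cage f must have sum 10, which forces R5C5 = 4.
Row 5 already has 4, which forces R5C3 = 6.
The 4 cells of cage a must have sum 19, so R6C1 = 6.
Row 6 now contains 6, leaving R6C5 = 3.
6 is placed in column 1; hence R1C1 = 4.
The two cells of cage l must have sum 7, leaving R2C1 = 3.
Cage b has product 36; hence R5C6 = 3.
Cage b needs product 36; hence R6C6 = 4.
The 4 cells of cage i must have product 48, so R1C4 = 6.
The 4 cells of cage g must have product 40, which forces R3C2 = 4.
Column 2 already has 4, which forces R4C2 = 5.
Cage c needs product 36, leaving R4C4 = 3.
Cage c needs product 36, leaving R4C5 = 6.
3 is placed in column 6; hence R4C6 = 2.
Column 2 already has 5, which forces R6C2 = 2.
2 is placed in row 6; hence R6C3 = 5.
2 is placed in column 6; hence R1C6 = 1.
Cage k has product 10, so R2C5 = 2.
Cage g has product 40; hence R3C1 = 5.
Cage e has product 6, so R3C3 = 3.
3 is placed in column 4, leaving R3C4 = 2.
The 3 cells of cage e must have product 6, so R3C5 = 1.
2 is placed in row 4, so R4C1 = 1.
2 is placed in row 4, which forces R4C3 = 4.
Cage g has product 40, leaving R5C1 = 2.
Column 2 now contains 2, which forces R5C2 = 1.
1 is placed in row 1, which forces R1C3 = 2.
4 is placed in column 3, so R2C3 = 1.
Row 2 now contains 2, leaving R2C4 = 4.
Filled in: 4 3 2 6 5 1 / 3 6 1 4 2 5 / 5 4 3 2 1 6 / 1 5 4 3 6 2 / 2 1 6 5 4 3 / 6 2 5 1 3 4.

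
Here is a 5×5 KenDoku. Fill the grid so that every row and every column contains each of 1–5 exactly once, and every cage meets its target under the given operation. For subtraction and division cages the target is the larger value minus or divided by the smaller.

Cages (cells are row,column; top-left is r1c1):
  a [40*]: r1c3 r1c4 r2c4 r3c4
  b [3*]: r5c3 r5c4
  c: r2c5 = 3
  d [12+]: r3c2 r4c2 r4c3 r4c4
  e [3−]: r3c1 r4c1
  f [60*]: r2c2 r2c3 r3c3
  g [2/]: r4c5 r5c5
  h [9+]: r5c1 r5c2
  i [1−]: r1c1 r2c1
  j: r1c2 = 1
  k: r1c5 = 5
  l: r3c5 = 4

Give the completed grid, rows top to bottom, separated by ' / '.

Cage j is a single given cell, which forces r1c2 = 1.
K is a freebie, leaving r1c5 = 5.
Cage c is given; hence r2c5 = 3.
Cage l is a single given cell, leaving r3c5 = 4.
Cage f needs product 60, leaving r3c3 = 3.
Column 3 already has 3; hence r5c3 = 1.
Row 5 already has 1, so r5c4 = 3.
Row 5 already has 1, leaving r5c5 = 2.
Column 5 now contains 2, so r4c5 = 1.
Cage d has sum 12, so r3c2 = 2.
The 4 cells of cage d must have sum 12; hence r4c2 = 3.
Row 1 needs a 3, and only r1c1 is open for it.
In row 2, 1 can only go at r2c4, so r2c4 = 1.
Column 4 already has 1; hence r3c4 = 5.
Column 4 now contains 5, so r4c4 = 2.
Cage a has product 40, leaving r1c3 = 2.
Column 4 now contains 2, leaving r1c4 = 4.
Row 3 already has 5, leaving r3c1 = 1.
Row 4 now contains 2, which forces r4c1 = 4.
Row 4 now contains 2, so r4c3 = 5.
Column 1 already has 4; hence r5c1 = 5.
Row 5 already has 5, leaving r5c2 = 4.
Column 1 already has 4, so r2c1 = 2.
Column 2 now contains 4, which forces r2c2 = 5.
Column 3 already has 5, so r2c3 = 4.

3 1 2 4 5 / 2 5 4 1 3 / 1 2 3 5 4 / 4 3 5 2 1 / 5 4 1 3 2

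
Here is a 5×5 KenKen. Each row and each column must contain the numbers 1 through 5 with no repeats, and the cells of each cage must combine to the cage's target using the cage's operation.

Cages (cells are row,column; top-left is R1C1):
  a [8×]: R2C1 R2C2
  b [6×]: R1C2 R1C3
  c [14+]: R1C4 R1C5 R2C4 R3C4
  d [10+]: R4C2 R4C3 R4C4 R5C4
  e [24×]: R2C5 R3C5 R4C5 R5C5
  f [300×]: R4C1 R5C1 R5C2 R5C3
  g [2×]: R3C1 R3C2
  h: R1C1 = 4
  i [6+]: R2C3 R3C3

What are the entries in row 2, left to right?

2 4 1 5 3

Cage h is a single given cell, which forces R1C1 = 4.
Column 1 now contains 4; hence R2C1 = 2.
2 is placed in row 2, which forces R2C2 = 4.
2 is placed in column 1, so R3C1 = 1.
Row 3 now contains 1, so R3C2 = 2.
Cage f needs product 300, which forces R4C1 = 5.
Column 1 now contains 4, which forces R5C1 = 3.
Row 5 now contains 3; hence R5C2 = 5.
Row 5 now contains 5, which forces R5C3 = 4.
Column 2 now contains 2, leaving R1C2 = 3.
The two cells of cage b must have product 6, so R1C3 = 2.
2 is placed in row 1; hence R1C5 = 5.
Cage i needs two cells with sum 6; hence R2C3 = 1.
Row 2 already has 1, leaving R2C5 = 3.
4 is placed in column 3, leaving R3C3 = 5.
Column 5 already has 3, so R3C5 = 4.
Column 2 already has 3; hence R4C2 = 1.
Column 3 now contains 1; hence R4C3 = 3.
The 4 cells of cage d must have sum 10, leaving R4C4 = 4.
Row 4 now contains 1; hence R4C5 = 2.
Column 5 already has 2, so R5C5 = 1.
Row 1 now contains 5, so R1C4 = 1.
Row 2 now contains 3, so R2C4 = 5.
Row 3 now contains 4, so R3C4 = 3.
1 is placed in row 5, so R5C4 = 2.
The full grid is 4 3 2 1 5 / 2 4 1 5 3 / 1 2 5 3 4 / 5 1 3 4 2 / 3 5 4 2 1.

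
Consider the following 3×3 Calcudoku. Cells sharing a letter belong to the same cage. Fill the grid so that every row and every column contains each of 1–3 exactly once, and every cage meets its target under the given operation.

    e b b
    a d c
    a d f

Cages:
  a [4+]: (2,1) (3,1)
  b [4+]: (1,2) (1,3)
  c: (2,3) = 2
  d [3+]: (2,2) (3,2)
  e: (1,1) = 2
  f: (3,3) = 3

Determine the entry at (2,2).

1

Cage e is given, so (1,1) = 2.
Cage c is a single given cell, leaving (2,3) = 2.
Cage f is given; hence (3,3) = 3.
Cage b's pair has sum 4, leaving (1,2) = 3.
Column 3 already has 3, leaving (1,3) = 1.
Cage a's pair has sum 4, leaving (2,1) = 3.
Row 2 already has 2, so (2,2) = 1.
Row 3 now contains 3, leaving (3,1) = 1.
The two cells of cage d must have sum 3, which forces (3,2) = 2.
Filled in: 2 3 1 / 3 1 2 / 1 2 3.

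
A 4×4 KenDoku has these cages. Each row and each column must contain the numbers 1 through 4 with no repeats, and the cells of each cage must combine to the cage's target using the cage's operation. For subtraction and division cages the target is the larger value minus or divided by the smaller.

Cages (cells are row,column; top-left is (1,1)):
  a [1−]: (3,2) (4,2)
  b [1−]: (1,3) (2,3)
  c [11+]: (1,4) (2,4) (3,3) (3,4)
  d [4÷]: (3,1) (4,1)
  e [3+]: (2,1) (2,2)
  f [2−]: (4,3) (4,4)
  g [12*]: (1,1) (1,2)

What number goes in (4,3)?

In column 1, 2 can only go at (2,1), so (2,1) = 2.
Row 2 now contains 2, leaving (2,2) = 1.
The only place for 1 in row 1 is (1,4).
The only place for 2 in row 1 is (1,3).
The two cells of cage b must have difference 1, so (2,3) = 3.
Row 2 now contains 3, leaving (2,4) = 4.
3 is placed in column 3, leaving (3,3) = 4.
4 is placed in column 4, which forces (3,4) = 2.
Column 3 now contains 4, so (4,3) = 1.
Column 4 already has 2, so (4,4) = 3.
Row 3 already has 4, so (3,1) = 1.
2 is placed in row 3, which forces (3,2) = 3.
1 is placed in row 4, which forces (4,1) = 4.
4 is placed in row 4, which forces (4,2) = 2.
4 is placed in column 1, so (1,1) = 3.
Column 2 now contains 3; hence (1,2) = 4.
Filled in: 3 4 2 1 / 2 1 3 4 / 1 3 4 2 / 4 2 1 3.

1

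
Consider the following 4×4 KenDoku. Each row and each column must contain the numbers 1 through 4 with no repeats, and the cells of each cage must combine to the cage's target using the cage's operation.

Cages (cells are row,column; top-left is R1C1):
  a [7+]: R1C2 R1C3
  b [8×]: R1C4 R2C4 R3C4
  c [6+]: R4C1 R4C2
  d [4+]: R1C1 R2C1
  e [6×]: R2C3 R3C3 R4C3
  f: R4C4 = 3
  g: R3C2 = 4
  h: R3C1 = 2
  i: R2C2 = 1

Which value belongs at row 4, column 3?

1

Cage i is given; hence R2C2 = 1.
Cage h is given, which forces R3C1 = 2.
G is a freebie, so R3C2 = 4.
4 is placed in row 3, which forces R3C4 = 1.
2 is placed in column 1, which forces R4C1 = 4.
Column 2 now contains 4, leaving R4C2 = 2.
Cage f is a single given cell, which forces R4C4 = 3.
The two cells of cage d must have sum 4; hence R1C1 = 1.
Column 2 now contains 4, which forces R1C2 = 3.
The two cells of cage a must have sum 7; hence R1C3 = 4.
4 is placed in row 1, so R1C4 = 2.
Row 2 now contains 1, which forces R2C1 = 3.
Cage e needs product 6, so R2C3 = 2.
Column 4 now contains 2, so R2C4 = 4.
Row 3 now contains 1, leaving R3C3 = 3.
Row 4 already has 3, leaving R4C3 = 1.
Filled in: 1 3 4 2 / 3 1 2 4 / 2 4 3 1 / 4 2 1 3.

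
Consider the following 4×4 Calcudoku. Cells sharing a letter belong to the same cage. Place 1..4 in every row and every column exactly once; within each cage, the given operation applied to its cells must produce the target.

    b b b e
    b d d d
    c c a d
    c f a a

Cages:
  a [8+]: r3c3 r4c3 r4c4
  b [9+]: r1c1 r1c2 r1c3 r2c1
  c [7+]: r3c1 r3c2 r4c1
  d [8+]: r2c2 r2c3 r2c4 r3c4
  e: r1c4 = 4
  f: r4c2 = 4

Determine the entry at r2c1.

Cage e is given, which forces r1c4 = 4.
Cage f is given, which forces r4c2 = 4.
Cage b needs sum 9, leaving r2c1 = 3.
The 4 cells of cage d must have sum 8; hence r2c2 = 1.
Cage d has sum 8; hence r2c3 = 4.
Cage d needs sum 8, leaving r2c4 = 2.
Cage c needs sum 7, so r3c1 = 4.
1 is placed in column 2, leaving r3c2 = 2.
Column 3 now contains 4, leaving r3c3 = 3.
Cage d needs sum 8, leaving r3c4 = 1.
Column 4 already has 1, so r4c4 = 3.
Column 2 already has 2, so r1c2 = 3.
Cage c needs sum 7; hence r4c1 = 1.
Cage a needs sum 8, leaving r4c3 = 2.
Column 1 now contains 1; hence r1c1 = 2.
Column 3 now contains 2, so r1c3 = 1.
The full grid is 2 3 1 4 / 3 1 4 2 / 4 2 3 1 / 1 4 2 3.

3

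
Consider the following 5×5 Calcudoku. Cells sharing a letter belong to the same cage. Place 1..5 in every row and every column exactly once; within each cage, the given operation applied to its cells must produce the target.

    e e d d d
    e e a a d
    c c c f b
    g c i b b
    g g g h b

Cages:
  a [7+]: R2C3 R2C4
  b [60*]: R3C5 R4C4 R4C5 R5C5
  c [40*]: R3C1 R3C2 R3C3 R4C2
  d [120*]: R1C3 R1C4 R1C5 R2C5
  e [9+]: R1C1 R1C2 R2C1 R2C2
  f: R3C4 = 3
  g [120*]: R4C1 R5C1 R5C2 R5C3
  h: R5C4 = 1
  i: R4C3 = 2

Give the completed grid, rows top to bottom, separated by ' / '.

Cage f is a single given cell, so R3C4 = 3.
I is a freebie, so R4C3 = 2.
Cage h is given, which forces R5C4 = 1.
Column 3 needs a 1, and only R3C3 is open for it.
Cage b has product 60, so R4C5 = 1.
The 4 cells of cage b must have product 60; hence R5C5 = 3.
Cage d has product 120; hence R1C3 = 3.
Column 3 already has 3, so R2C3 = 5.
The 4 cells of cage g must have product 120; hence R4C1 = 3.
Column 3 now contains 5; hence R5C3 = 4.
Cage a needs two cells with sum 7, which forces R2C4 = 2.
Row 2 already has 2; hence R2C5 = 4.
Column 5 already has 4; hence R3C5 = 5.
The 4 cells of cage e must have sum 9; hence R1C1 = 4.
The 4 cells of cage e must have sum 9, leaving R1C2 = 1.
The 4 cells of cage d must have product 120, so R1C4 = 5.
Column 5 now contains 5, which forces R1C5 = 2.
Row 2 already has 4; hence R2C1 = 1.
Cage e has sum 9, leaving R2C2 = 3.
Column 1 now contains 4, leaving R3C1 = 2.
Row 3 now contains 2, so R3C2 = 4.
Cage c needs product 40; hence R4C2 = 5.
Cage b has product 60, leaving R4C4 = 4.
Column 1 already has 2, leaving R5C1 = 5.
5 is placed in column 2, which forces R5C2 = 2.

4 1 3 5 2 / 1 3 5 2 4 / 2 4 1 3 5 / 3 5 2 4 1 / 5 2 4 1 3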